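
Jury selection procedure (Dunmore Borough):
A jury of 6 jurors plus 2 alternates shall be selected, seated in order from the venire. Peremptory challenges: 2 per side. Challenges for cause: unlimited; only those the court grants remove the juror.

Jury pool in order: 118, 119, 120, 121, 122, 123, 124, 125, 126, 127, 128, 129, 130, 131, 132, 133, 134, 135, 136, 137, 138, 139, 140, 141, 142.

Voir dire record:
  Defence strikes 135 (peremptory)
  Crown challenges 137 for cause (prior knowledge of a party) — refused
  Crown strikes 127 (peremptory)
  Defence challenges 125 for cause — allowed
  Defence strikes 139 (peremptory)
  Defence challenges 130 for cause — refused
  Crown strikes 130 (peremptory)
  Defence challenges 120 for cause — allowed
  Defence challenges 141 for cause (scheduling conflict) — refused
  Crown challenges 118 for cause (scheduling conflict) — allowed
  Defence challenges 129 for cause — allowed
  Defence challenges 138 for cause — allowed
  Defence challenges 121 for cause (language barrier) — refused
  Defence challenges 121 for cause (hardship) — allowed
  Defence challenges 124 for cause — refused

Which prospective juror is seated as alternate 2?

132

Removed: #118, #120, #121, #125, #127, #129, #130, #135, #138, #139. (#124, #137, #141 stay — for-cause denied.)
Seating in order: seats 1–6 → #119, #122, #123, #124, #126, #128; alternates → #131, #132.
So alternate 2 is #132.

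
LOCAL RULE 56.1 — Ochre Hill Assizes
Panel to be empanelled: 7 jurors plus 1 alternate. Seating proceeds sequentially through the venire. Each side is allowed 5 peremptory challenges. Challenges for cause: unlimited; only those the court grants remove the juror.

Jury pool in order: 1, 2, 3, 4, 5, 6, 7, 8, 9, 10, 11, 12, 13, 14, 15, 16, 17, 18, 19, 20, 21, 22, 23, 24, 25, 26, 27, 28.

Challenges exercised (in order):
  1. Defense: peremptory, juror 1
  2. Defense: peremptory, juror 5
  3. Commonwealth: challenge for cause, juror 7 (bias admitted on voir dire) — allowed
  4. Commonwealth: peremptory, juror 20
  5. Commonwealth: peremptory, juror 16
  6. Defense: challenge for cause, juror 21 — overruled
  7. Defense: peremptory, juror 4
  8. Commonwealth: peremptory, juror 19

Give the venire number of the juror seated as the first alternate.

12

Removed: #1, #4, #5, #7, #16, #19, #20. (#21 stays — for-cause denied.)
Seating in order: seats 1–7 → #2, #3, #6, #8, #9, #10, #11; alternates → #12.
So alternate 1 is #12.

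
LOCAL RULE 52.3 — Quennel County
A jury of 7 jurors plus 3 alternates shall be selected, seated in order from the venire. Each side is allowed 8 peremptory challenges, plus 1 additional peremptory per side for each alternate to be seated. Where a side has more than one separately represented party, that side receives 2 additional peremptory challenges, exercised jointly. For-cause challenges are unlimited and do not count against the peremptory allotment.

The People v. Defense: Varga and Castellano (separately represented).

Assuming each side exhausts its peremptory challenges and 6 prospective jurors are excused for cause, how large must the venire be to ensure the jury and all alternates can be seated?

Seats to fill: 7 + 3 alternates = 10.
Peremptories — The People: 8 + 1×3 = 11; Defense: 8 + 1×3 + 2 = 13; total 24.
For-cause removals: 6.
Minimum venire: 10 + 24 + 6 = 40.

40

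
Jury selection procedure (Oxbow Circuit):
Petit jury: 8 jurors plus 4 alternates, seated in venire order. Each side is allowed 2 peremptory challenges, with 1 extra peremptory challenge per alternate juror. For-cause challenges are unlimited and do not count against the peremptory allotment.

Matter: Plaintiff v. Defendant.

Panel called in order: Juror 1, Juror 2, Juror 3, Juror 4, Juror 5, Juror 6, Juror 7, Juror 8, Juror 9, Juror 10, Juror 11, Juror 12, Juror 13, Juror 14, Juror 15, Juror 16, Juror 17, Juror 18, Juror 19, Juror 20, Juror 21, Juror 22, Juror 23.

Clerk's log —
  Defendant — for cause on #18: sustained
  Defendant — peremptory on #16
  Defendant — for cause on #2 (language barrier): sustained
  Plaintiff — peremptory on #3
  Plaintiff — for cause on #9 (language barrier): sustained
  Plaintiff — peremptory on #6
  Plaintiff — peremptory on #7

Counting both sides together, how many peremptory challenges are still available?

8

Plaintiff allotment: 2 base + 1 × 4 alternates = 6. Defendant allotment: 2 base + 1 × 4 alternates = 6.
Plaintiff peremptories used: #3, #6, #7 — 3 (the for-cause on #9 doesn't count).
Defendant peremptories used: #16 — 1 (for-cause on #18, #2 don't count).
Remaining: (6 − 3) + (6 − 1) = 8.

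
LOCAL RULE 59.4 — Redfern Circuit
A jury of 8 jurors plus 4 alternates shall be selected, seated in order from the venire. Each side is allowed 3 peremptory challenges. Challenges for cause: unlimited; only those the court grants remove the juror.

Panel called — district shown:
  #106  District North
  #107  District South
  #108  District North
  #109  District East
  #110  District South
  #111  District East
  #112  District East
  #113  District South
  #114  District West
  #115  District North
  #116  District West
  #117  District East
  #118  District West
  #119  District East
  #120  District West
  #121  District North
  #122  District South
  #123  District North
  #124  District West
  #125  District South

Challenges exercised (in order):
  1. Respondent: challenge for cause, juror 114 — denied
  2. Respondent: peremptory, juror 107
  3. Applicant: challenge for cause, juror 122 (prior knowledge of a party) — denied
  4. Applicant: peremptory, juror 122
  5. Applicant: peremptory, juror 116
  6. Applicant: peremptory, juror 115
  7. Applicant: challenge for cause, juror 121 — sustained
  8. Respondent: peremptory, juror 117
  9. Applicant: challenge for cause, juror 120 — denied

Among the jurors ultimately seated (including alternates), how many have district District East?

4

Removed: #107, #115, #116, #117, #121, #122.
Seated (12 incl. alternates): #106, #108, #109, #110, #111, #112, #113, #114, #118, #119, #120, #123.
Of those, in District East: #109, #111, #112, #119 → 4.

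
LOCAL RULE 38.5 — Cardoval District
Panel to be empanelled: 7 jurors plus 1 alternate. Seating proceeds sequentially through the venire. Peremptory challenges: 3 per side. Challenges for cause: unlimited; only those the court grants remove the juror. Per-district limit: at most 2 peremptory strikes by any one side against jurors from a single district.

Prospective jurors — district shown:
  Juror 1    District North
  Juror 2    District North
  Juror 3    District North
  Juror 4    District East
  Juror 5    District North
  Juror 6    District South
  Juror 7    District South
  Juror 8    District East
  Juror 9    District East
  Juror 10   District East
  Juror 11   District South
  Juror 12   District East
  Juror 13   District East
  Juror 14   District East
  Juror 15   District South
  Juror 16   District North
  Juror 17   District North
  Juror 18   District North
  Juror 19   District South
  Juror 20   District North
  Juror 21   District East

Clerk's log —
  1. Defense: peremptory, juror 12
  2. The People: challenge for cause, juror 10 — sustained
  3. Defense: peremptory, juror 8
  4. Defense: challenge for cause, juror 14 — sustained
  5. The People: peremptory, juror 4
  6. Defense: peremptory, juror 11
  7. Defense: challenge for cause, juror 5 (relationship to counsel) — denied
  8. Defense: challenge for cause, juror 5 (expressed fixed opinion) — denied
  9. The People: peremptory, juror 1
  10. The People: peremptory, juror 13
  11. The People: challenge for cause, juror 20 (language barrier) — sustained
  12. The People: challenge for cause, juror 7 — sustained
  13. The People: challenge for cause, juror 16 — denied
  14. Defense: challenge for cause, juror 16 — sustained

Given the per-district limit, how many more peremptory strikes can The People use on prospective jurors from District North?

The People peremptories so far: #4, #1, #13 — 3 of 3 used, 0 left overall.
Against District North: #1 — 1 used; per-district cap 2 leaves 1.
Binding limit: min(0, 1) = 0.

0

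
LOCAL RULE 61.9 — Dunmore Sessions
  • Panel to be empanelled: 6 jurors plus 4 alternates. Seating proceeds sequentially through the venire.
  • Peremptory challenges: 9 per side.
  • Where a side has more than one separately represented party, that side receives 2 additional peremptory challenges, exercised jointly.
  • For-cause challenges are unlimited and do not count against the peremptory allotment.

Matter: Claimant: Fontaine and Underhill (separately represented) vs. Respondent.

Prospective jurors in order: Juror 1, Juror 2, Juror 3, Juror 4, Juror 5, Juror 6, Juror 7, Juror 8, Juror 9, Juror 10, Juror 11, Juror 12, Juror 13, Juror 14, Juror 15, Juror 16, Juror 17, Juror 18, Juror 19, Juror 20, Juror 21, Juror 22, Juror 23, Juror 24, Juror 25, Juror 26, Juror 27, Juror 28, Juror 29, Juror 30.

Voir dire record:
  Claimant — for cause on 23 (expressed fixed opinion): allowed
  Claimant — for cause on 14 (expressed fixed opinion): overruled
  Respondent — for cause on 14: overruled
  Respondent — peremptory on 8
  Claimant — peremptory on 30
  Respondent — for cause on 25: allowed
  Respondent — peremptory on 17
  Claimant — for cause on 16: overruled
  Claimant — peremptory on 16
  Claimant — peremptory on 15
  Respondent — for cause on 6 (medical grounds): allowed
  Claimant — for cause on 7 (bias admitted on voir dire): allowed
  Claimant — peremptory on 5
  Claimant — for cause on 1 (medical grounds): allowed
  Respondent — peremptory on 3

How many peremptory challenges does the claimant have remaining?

7

Claimant allotment: 9 base + 2 multi-party = 11.
Claimant peremptories used: #30, #16, #15, #5 — 4 (for-cause on #23, #14, #16, #7, #1 don't count).
Remaining: 11 − 4 = 7.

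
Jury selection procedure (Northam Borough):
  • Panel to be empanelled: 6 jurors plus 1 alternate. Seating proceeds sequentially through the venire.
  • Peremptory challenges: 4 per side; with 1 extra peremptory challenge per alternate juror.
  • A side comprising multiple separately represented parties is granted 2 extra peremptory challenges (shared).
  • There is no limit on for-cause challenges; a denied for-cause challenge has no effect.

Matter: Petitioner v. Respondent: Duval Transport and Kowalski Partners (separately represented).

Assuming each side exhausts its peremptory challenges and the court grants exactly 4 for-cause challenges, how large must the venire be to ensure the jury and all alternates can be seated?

23

Seats to fill: 6 + 1 alternates = 7.
Peremptories — Petitioner: 4 + 1×1 = 5; Respondent: 4 + 1×1 + 2 = 7; total 12.
For-cause removals: 4.
Minimum venire: 7 + 12 + 4 = 23.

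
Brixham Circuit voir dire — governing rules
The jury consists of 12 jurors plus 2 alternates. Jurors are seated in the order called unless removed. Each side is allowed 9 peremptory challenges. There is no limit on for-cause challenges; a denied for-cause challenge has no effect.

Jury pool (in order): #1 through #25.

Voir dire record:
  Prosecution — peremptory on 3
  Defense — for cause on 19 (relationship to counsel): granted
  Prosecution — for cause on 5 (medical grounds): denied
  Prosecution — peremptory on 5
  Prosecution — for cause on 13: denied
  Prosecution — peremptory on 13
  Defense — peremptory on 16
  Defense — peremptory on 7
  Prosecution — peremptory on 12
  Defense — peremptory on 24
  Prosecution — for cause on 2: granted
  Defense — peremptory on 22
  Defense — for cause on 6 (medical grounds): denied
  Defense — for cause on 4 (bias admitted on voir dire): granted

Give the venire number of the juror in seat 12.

21

Removed: #2, #3, #4, #5, #7, #12, #13, #16, #19, #22, #24. (#6 stays — for-cause denied.)
Seating in order: seats 1–12 → #1, #6, #8, #9, #10, #11, #14, #15, #17, #18, #20, #21; alternates → #23, #25.
So seat 12 is #21.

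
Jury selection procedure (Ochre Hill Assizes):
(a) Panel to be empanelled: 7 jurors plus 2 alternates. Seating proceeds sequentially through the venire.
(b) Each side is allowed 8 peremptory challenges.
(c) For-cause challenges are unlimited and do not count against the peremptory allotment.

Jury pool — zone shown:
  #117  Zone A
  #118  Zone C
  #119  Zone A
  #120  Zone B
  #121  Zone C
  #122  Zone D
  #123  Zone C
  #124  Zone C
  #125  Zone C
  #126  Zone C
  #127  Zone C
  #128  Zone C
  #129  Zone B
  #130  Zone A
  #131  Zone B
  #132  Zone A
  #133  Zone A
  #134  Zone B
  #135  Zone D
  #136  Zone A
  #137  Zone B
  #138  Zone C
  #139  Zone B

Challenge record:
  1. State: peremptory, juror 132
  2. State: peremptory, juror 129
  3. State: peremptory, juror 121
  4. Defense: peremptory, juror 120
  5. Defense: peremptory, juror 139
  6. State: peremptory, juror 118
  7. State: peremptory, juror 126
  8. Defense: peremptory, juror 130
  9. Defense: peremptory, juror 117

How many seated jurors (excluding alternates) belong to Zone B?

Removed: #117, #118, #120, #121, #126, #129, #130, #132, #139.
Seated jurors 1–7: #119, #122, #123, #124, #125, #127, #128 (alternates #131, #133 not counted).
None of those are in Zone B → 0.

0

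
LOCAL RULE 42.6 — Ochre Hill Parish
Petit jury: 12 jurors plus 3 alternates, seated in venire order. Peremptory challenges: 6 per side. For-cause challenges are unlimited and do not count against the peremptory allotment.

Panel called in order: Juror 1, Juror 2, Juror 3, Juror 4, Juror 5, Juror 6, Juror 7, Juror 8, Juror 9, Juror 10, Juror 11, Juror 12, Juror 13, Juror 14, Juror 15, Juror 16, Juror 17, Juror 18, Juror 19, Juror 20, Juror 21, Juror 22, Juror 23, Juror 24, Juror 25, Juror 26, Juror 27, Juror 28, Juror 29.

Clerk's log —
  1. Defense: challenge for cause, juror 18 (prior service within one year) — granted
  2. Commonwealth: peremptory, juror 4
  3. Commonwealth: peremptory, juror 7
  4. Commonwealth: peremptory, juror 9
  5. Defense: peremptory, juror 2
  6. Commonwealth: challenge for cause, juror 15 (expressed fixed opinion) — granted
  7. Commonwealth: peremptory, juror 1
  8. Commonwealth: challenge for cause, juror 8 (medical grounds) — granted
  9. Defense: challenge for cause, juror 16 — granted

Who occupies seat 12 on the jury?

Removed: #1, #2, #4, #7, #8, #9, #15, #16, #18.
Seating in order: seats 1–12 → #3, #5, #6, #10, #11, #12, #13, #14, #17, #19, #20, #21; alternates → #22, #23, #24.
So seat 12 is #21.

21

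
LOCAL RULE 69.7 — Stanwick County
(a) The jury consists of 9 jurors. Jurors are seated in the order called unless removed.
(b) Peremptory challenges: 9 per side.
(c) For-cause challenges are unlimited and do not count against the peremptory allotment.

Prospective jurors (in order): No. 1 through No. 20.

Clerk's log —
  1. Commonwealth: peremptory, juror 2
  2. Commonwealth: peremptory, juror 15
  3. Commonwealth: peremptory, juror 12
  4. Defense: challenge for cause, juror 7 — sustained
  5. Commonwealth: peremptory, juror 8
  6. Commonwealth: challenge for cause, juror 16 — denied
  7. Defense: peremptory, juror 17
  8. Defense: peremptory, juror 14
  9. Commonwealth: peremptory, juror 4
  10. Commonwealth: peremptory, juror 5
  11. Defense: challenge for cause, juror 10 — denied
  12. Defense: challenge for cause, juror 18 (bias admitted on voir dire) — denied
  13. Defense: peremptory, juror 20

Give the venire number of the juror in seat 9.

Removed: #2, #4, #5, #7, #8, #12, #14, #15, #17, #20. (#10, #16, #18 stay — for-cause denied.)
Seating in order: seats 1–9 → #1, #3, #6, #9, #10, #11, #13, #16, #18.
So seat 9 is #18.

18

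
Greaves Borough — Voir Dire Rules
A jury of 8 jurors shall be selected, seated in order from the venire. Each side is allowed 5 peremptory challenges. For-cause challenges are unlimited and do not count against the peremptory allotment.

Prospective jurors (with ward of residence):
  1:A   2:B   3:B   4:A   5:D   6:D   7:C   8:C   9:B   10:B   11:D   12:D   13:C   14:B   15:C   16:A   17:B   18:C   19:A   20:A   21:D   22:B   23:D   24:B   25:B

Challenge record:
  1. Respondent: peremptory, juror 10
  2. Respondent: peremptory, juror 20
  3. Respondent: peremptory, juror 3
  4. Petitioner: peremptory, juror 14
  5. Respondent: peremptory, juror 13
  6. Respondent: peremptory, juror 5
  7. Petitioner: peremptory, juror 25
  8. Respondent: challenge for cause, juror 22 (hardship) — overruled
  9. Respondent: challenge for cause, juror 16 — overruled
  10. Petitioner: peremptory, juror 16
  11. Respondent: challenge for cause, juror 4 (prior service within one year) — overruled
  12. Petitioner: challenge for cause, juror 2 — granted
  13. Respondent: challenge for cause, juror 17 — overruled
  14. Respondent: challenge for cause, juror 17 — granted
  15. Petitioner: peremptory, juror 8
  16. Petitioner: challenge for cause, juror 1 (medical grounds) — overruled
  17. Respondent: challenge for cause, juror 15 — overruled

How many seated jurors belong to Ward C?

2

Removed: #2, #3, #5, #8, #10, #13, #14, #16, #17, #20, #25.
Seated jurors 1–8: #1, #4, #6, #7, #9, #11, #12, #15.
Of those, in Ward C: #7, #15 → 2.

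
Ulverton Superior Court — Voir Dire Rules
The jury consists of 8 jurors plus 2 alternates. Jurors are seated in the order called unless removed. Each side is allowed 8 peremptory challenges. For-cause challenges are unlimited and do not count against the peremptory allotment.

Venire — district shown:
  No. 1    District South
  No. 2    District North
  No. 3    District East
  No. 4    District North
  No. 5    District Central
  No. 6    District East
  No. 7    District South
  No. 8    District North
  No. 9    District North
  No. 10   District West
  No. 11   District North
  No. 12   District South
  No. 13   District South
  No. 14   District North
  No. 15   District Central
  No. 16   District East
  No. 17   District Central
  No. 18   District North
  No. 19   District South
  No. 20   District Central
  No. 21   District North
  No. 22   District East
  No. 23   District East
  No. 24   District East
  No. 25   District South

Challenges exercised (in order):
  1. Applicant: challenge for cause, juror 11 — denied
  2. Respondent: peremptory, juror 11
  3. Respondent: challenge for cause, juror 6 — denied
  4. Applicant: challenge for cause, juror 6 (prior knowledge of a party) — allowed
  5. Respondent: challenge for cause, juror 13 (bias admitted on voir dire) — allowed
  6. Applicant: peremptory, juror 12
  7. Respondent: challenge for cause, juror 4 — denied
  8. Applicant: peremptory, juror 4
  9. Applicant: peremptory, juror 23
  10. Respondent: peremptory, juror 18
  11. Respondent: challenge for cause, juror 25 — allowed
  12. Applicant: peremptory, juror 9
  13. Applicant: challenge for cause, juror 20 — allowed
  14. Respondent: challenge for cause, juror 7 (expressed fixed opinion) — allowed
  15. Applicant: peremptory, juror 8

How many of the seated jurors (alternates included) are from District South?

Removed: #4, #6, #7, #8, #9, #11, #12, #13, #18, #20, #23, #25.
Seated (10 incl. alternates): #1, #2, #3, #5, #10, #14, #15, #16, #17, #19.
Of those, in District South: #1, #19 → 2.

2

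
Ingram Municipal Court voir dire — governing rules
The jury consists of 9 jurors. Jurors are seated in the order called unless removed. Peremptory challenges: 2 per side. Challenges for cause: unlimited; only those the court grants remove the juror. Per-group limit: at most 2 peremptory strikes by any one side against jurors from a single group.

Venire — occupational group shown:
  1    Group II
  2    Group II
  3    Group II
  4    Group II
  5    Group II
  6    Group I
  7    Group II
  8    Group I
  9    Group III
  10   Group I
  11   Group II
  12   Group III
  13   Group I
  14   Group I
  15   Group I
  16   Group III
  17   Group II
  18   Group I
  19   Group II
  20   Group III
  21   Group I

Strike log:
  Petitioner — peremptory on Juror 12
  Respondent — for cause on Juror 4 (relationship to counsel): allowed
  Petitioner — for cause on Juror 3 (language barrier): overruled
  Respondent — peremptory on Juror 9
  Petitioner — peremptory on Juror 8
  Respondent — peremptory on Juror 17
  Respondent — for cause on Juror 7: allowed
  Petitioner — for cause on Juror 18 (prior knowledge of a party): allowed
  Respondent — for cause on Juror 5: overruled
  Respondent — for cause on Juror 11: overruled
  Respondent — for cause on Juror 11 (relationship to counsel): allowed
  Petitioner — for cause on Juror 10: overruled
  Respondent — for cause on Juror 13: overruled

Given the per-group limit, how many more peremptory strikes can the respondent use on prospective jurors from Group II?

Respondent peremptories so far: #9, #17 — 2 of 2 used, 0 left overall.
Against Group II: #17 — 1 used; per-group cap 2 leaves 1.
Binding limit: min(0, 1) = 0.

0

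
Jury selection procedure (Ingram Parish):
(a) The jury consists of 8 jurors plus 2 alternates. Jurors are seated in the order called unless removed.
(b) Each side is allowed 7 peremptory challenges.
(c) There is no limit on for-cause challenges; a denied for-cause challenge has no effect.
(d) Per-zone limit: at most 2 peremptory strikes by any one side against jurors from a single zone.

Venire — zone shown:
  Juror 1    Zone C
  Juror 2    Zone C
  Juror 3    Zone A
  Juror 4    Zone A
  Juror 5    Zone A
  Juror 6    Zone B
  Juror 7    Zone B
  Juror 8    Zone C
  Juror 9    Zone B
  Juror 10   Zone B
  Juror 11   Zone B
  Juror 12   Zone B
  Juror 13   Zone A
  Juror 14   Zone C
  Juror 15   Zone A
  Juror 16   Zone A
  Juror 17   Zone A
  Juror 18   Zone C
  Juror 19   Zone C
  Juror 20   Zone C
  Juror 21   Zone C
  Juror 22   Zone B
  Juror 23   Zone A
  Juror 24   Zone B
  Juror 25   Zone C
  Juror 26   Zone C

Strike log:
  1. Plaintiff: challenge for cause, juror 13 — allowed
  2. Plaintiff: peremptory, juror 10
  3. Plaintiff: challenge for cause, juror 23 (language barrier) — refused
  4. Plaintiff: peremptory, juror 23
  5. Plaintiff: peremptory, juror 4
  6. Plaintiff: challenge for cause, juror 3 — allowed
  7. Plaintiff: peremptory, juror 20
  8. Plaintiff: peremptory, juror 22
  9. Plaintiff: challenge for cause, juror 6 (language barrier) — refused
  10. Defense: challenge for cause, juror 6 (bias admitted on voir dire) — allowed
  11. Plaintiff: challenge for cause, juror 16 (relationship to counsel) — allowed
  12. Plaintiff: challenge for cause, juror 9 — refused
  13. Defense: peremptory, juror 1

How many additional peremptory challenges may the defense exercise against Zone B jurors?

Defense peremptories so far: #1 — 1 of 7 used, 6 left overall.
Against Zone B: none yet — per-zone cap 2 leaves 2.
Binding limit: min(6, 2) = 2.

2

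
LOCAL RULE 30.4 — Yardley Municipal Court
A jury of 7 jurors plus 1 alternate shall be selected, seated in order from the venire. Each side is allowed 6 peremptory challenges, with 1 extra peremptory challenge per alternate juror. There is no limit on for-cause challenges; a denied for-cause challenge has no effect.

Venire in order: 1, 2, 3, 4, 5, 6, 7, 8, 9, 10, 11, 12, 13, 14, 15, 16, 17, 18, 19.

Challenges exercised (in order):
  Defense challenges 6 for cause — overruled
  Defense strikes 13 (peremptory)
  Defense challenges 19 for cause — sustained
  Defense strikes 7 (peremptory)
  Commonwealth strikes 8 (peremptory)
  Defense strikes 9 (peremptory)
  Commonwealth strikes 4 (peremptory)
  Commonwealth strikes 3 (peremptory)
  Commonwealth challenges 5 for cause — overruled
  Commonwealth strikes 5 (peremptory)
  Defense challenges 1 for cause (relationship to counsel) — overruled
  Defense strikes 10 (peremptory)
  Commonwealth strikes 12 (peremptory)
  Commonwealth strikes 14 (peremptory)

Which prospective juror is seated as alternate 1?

Removed: #3, #4, #5, #7, #8, #9, #10, #12, #13, #14, #19. (#1, #6 stay — for-cause denied.)
Filling seats in venire order through position 8: #1, #2, #6, #11, #15, #16, #17, #18.
So alternate 1 is #18.

18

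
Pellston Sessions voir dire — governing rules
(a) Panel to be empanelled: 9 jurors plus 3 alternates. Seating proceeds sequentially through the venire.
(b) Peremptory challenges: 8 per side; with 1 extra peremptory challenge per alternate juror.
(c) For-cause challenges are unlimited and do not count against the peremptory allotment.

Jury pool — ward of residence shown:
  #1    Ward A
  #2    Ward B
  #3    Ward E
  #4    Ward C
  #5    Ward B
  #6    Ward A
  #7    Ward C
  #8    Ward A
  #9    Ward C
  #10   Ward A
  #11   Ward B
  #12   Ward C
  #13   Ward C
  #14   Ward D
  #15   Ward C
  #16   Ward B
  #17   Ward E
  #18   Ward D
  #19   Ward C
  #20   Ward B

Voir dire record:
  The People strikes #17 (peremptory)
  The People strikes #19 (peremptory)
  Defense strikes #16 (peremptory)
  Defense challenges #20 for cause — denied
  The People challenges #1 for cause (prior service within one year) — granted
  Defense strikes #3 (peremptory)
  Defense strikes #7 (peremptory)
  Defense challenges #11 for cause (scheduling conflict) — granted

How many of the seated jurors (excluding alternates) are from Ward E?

0

Removed: #1, #3, #7, #11, #16, #17, #19.
Seated jurors 1–9: #2, #4, #5, #6, #8, #9, #10, #12, #13 (alternates #14, #15, #18 not counted).
None of those are in Ward E → 0.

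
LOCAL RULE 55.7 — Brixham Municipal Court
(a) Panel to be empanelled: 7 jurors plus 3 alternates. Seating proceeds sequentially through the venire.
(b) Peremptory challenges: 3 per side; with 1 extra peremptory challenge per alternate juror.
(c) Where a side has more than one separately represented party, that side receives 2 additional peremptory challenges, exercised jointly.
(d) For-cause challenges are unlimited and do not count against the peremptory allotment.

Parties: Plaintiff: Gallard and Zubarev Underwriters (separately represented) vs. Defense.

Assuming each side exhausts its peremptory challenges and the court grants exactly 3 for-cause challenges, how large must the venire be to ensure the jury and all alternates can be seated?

27

Seats to fill: 7 + 3 alternates = 10.
Peremptories — Plaintiff: 3 + 1×3 + 2 = 8; Defense: 3 + 1×3 = 6; total 14.
For-cause removals: 3.
Minimum venire: 10 + 14 + 3 = 27.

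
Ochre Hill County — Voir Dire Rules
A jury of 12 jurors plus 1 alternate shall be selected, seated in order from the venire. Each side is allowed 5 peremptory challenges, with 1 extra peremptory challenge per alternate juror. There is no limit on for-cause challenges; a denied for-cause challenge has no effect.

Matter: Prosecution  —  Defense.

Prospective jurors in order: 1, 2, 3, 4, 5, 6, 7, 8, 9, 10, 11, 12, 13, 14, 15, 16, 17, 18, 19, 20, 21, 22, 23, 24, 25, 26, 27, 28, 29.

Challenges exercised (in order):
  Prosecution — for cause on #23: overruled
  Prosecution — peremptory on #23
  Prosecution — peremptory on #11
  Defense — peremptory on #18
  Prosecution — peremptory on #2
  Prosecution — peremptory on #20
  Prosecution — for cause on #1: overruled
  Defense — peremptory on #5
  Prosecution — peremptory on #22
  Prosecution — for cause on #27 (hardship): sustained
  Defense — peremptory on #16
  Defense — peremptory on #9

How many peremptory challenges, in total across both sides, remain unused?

3

Prosecution allotment: 5 base + 1 × 1 alternate = 6. Defense allotment: 5 base + 1 × 1 alternate = 6.
Prosecution peremptories used: #23, #11, #2, #20, #22 — 5 (for-cause on #23, #1, #27 don't count).
Defense peremptories used: #18, #5, #16, #9 — 4.
Remaining: (6 − 5) + (6 − 4) = 3.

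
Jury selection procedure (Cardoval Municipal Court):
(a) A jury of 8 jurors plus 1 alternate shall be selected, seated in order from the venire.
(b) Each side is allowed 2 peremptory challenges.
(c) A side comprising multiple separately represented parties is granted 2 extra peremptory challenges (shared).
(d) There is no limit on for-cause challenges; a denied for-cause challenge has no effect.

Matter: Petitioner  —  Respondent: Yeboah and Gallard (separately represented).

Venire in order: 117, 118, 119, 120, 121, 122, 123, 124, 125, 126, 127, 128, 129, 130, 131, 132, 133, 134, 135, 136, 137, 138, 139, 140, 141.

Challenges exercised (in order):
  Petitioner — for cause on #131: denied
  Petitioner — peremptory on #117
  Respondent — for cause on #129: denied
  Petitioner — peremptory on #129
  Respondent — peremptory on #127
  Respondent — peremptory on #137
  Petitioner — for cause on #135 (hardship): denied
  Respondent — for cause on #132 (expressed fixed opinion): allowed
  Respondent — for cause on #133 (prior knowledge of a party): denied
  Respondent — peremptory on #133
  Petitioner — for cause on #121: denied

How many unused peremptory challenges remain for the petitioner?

0

Petitioner allotment: 2.
Petitioner peremptories used: #117, #129 — 2 (for-cause on #131, #135, #121 don't count).
Remaining: 2 − 2 = 0.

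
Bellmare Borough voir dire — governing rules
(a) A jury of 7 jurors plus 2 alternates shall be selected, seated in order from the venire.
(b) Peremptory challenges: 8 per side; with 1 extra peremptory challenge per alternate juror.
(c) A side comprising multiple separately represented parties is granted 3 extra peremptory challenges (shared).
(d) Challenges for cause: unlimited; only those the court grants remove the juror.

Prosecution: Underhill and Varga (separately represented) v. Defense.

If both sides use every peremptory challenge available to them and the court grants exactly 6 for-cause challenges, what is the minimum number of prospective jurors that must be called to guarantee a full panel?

38

Seats to fill: 7 + 2 alternates = 9.
Peremptories — Prosecution: 8 + 1×2 + 3 = 13; Defense: 8 + 1×2 = 10; total 23.
For-cause removals: 6.
Minimum venire: 9 + 23 + 6 = 38.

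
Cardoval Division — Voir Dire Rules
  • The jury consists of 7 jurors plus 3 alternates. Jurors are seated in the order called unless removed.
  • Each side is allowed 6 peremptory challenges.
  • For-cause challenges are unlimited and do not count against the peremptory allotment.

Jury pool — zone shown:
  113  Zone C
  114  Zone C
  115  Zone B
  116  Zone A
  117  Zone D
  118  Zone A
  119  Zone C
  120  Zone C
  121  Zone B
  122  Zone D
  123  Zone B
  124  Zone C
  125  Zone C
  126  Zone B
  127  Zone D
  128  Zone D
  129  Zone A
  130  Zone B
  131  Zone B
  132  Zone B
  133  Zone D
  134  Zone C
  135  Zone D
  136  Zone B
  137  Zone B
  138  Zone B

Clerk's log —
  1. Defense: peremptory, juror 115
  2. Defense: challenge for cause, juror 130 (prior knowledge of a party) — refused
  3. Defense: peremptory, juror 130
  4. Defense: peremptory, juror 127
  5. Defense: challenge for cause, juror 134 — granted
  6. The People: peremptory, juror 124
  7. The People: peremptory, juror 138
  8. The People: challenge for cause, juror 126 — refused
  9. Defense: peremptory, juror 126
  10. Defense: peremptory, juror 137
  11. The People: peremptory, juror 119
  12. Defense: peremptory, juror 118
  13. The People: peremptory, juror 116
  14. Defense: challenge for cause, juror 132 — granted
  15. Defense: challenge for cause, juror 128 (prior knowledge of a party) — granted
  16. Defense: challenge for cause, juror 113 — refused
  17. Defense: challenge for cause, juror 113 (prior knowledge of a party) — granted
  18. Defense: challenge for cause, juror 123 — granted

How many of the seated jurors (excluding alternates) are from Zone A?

Removed: #113, #115, #116, #118, #119, #123, #124, #126, #127, #128, #130, #132, #134, #137, #138.
Seated jurors 1–7: #114, #117, #120, #121, #122, #125, #129 (alternates #131, #133, #135 not counted).
Of those, in Zone A: #129 → 1.

1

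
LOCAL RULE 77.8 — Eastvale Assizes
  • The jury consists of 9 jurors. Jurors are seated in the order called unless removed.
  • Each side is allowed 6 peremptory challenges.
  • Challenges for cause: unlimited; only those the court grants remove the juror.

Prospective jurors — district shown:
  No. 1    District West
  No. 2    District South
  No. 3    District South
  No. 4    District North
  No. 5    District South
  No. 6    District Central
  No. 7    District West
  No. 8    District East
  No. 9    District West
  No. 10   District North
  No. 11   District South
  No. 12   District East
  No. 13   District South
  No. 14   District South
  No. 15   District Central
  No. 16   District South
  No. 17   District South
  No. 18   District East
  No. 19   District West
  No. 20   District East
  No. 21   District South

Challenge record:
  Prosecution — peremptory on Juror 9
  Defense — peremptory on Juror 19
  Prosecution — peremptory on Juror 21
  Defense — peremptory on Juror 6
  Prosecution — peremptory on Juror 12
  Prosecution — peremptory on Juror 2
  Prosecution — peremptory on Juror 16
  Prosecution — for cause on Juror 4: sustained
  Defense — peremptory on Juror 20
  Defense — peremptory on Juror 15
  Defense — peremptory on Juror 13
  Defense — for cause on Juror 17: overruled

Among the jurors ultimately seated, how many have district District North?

Removed: #2, #4, #6, #9, #12, #13, #15, #16, #19, #20, #21.
Seated jurors 1–9: #1, #3, #5, #7, #8, #10, #11, #14, #17.
Of those, in District North: #10 → 1.

1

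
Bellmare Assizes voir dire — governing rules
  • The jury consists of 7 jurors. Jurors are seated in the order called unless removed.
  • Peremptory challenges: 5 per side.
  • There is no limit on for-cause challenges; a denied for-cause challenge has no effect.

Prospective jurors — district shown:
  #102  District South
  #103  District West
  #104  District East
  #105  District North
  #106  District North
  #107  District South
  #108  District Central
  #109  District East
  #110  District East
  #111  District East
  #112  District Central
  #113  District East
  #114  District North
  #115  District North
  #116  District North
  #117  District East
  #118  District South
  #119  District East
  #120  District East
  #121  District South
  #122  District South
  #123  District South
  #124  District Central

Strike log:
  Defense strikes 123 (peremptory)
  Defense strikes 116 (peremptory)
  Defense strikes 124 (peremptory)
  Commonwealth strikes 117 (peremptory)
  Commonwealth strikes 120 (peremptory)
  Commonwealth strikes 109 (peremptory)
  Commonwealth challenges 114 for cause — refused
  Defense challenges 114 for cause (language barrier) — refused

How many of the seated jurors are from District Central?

1

Removed: #109, #116, #117, #120, #123, #124.
Seated jurors 1–7: #102, #103, #104, #105, #106, #107, #108.
Of those, in District Central: #108 → 1.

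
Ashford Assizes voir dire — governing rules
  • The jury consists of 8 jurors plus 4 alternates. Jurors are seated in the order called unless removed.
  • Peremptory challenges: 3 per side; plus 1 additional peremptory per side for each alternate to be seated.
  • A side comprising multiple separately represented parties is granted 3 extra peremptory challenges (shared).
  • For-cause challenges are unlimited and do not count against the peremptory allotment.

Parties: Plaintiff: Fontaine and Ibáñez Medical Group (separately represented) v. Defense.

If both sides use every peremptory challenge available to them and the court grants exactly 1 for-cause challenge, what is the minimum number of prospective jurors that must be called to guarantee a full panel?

Seats to fill: 8 + 4 alternates = 12.
Peremptories — Plaintiff: 3 + 1×4 + 3 = 10; Defense: 3 + 1×4 = 7; total 17.
For-cause removals: 1.
Minimum venire: 12 + 17 + 1 = 30.

30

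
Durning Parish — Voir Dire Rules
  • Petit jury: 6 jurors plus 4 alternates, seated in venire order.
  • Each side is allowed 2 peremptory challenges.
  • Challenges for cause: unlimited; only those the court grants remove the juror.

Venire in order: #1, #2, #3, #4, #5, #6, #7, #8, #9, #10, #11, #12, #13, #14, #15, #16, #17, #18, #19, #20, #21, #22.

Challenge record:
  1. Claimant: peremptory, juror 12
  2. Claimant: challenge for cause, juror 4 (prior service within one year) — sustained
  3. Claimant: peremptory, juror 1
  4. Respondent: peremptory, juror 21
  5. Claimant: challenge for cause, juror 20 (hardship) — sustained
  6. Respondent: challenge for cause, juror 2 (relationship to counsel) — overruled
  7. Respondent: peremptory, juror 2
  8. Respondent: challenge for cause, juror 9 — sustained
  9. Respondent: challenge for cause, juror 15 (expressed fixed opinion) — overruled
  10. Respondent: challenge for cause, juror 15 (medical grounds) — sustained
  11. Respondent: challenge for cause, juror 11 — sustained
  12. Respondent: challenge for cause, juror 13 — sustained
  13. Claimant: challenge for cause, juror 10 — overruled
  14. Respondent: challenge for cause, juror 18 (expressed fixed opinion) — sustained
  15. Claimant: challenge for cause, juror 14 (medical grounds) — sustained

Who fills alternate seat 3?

19

Removed: #1, #2, #4, #9, #11, #12, #13, #14, #15, #18, #20, #21. (#10 stays — for-cause denied.)
Filling seats in venire order through position 9: #3, #5, #6, #7, #8, #10, #16, #17, #19.
So alternate 3 is #19.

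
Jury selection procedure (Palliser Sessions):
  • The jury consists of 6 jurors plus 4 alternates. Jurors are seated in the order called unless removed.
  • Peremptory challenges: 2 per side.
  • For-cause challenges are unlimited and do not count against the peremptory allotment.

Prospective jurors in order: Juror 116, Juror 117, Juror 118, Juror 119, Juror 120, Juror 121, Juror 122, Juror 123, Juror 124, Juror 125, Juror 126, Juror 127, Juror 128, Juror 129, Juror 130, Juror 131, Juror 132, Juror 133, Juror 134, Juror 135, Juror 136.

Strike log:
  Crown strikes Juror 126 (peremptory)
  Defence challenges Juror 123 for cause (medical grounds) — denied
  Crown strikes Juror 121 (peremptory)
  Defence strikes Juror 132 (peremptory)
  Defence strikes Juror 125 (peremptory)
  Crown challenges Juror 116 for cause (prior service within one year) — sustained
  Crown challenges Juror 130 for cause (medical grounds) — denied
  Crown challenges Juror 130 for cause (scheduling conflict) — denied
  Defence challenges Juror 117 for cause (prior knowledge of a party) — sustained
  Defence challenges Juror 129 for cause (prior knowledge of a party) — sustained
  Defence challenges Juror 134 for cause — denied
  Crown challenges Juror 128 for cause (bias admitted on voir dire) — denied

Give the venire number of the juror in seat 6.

124

Removed: #116, #117, #121, #125, #126, #129, #132. (#123, #128, #130, #134 stay — for-cause denied.)
Seating in order: seats 1–6 → #118, #119, #120, #122, #123, #124; alternates → #127, #128, #130, #131.
So seat 6 is #124.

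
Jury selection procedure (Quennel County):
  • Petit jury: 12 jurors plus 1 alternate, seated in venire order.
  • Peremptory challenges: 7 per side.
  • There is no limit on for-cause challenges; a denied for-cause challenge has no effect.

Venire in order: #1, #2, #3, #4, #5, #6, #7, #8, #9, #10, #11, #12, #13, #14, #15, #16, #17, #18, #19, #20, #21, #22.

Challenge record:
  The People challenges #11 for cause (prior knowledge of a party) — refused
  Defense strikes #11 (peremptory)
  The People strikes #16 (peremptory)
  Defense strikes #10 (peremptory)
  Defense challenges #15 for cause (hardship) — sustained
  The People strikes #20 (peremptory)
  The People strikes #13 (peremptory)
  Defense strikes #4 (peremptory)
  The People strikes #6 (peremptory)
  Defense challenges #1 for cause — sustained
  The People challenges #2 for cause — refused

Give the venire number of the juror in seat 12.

21

Removed: #1, #4, #6, #10, #11, #13, #15, #16, #20. (#2 stays — for-cause denied.)
Filling seats in venire order through position 12: #2, #3, #5, #7, #8, #9, #12, #14, #17, #18, #19, #21.
So seat 12 is #21.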